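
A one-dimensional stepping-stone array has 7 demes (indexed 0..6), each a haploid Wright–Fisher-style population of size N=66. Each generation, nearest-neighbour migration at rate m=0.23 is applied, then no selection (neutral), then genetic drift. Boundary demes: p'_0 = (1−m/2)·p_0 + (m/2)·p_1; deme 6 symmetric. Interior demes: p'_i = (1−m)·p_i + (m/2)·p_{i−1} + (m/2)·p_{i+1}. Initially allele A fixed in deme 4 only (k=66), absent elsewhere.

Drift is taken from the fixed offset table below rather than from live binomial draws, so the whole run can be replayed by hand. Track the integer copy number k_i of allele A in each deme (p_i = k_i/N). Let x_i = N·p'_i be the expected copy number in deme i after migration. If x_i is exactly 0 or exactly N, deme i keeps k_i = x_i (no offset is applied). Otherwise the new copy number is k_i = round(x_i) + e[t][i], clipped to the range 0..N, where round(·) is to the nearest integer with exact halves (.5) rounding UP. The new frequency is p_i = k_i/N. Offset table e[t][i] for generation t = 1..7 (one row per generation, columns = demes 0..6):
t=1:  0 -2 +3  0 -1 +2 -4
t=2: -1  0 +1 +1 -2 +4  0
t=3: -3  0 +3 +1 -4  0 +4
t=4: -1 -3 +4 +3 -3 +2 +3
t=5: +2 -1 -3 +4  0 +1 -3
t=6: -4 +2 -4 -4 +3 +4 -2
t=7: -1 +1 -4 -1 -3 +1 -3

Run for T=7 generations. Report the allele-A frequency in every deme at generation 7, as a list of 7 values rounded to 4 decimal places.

[0.0000, 0.0606, 0.0152, 0.2273, 0.3182, 0.3485, 0.1061]

t=0: k=[0 0 0 0 66 0 0]
t=1: x=[0.0000 0.0000 0.0000 7.5900 50.8200 7.5900 0.0000] k=[0 0 0 8 50 10 0]
t=2: x=[0.0000 0.0000 0.9200 11.9100 40.5700 13.4500 1.1500] k=[0 0 2 13 39 17 1]
t=3: x=[0.0000 0.2300 3.0350 14.7250 33.4800 17.6900 2.8400] k=[0 0 6 16 29 18 7]
t=4: x=[0.0000 0.6900 6.4600 16.3450 26.2400 18.0000 8.2650] k=[0 0 10 19 23 20 11]
t=5: x=[0.0000 1.1500 9.8850 18.4250 22.1950 19.3100 12.0350] k=[0 0 7 22 22 20 9]
t=6: x=[0.0000 0.8050 7.9200 20.2750 21.7700 18.9650 10.2650] k=[0 3 4 16 25 23 8]
t=7: x=[0.3450 2.7700 5.2650 15.6550 23.7350 21.5050 9.7250] k=[0 4 1 15 21 23 7]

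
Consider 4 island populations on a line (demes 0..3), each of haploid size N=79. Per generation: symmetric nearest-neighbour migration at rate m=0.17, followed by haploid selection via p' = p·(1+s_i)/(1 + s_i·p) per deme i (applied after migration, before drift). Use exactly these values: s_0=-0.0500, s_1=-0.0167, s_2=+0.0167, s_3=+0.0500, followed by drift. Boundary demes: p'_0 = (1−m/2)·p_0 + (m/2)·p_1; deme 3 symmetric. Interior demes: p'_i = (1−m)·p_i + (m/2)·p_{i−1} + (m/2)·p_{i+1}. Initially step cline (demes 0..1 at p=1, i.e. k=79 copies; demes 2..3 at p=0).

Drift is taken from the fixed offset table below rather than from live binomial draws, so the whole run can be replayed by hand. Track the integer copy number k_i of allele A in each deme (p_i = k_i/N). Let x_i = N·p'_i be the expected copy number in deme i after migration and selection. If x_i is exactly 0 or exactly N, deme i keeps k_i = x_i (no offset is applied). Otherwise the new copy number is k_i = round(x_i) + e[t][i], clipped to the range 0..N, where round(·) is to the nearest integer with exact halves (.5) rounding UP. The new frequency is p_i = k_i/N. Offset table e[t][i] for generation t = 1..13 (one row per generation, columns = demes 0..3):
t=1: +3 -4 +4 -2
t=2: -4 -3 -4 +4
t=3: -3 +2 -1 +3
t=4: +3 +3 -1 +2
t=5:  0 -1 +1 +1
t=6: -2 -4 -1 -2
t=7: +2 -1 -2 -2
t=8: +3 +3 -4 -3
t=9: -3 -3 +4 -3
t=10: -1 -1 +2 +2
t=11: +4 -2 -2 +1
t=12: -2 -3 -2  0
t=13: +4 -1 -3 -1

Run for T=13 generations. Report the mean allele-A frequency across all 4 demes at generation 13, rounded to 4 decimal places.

0.4367

t=0: k=[79 79 0 0]
t=1: x=[79.0000 72.1808 6.8175 0.0000] k=[79 68 11 0]
t=2: x=[78.0164 63.8852 15.1114 0.9812] k=[74 61 11 5]
t=3: x=[72.5997 57.5932 14.9396 5.7654] k=[70 60 14 9]
t=4: x=[68.6992 56.6712 17.7115 9.8376] k=[72 60 17 12]
t=5: x=[70.6028 57.0994 20.4803 12.9445] k=[71 56 21 14]
t=6: x=[69.2968 54.0132 23.6535 15.1845] k=[67 50 23 13]
t=7: x=[64.9730 48.8366 24.7255 14.4161] k=[67 48 23 12]
t=8: x=[64.7972 47.1705 24.4688 13.4715] k=[68 50 20 10]
t=9: x=[65.9197 48.6659 21.9616 11.3148] k=[63 46 26 8]
t=10: x=[60.8478 45.4203 26.4607 9.9465] k=[60 44 28 12]
t=11: x=[57.8552 43.6714 28.3001 13.9104] k=[62 42 26 15]
t=12: x=[59.5580 42.0089 26.7171 16.5647] k=[58 39 25 17]
t=13: x=[55.5481 39.0924 25.7969 18.3586] k=[60 38 23 17]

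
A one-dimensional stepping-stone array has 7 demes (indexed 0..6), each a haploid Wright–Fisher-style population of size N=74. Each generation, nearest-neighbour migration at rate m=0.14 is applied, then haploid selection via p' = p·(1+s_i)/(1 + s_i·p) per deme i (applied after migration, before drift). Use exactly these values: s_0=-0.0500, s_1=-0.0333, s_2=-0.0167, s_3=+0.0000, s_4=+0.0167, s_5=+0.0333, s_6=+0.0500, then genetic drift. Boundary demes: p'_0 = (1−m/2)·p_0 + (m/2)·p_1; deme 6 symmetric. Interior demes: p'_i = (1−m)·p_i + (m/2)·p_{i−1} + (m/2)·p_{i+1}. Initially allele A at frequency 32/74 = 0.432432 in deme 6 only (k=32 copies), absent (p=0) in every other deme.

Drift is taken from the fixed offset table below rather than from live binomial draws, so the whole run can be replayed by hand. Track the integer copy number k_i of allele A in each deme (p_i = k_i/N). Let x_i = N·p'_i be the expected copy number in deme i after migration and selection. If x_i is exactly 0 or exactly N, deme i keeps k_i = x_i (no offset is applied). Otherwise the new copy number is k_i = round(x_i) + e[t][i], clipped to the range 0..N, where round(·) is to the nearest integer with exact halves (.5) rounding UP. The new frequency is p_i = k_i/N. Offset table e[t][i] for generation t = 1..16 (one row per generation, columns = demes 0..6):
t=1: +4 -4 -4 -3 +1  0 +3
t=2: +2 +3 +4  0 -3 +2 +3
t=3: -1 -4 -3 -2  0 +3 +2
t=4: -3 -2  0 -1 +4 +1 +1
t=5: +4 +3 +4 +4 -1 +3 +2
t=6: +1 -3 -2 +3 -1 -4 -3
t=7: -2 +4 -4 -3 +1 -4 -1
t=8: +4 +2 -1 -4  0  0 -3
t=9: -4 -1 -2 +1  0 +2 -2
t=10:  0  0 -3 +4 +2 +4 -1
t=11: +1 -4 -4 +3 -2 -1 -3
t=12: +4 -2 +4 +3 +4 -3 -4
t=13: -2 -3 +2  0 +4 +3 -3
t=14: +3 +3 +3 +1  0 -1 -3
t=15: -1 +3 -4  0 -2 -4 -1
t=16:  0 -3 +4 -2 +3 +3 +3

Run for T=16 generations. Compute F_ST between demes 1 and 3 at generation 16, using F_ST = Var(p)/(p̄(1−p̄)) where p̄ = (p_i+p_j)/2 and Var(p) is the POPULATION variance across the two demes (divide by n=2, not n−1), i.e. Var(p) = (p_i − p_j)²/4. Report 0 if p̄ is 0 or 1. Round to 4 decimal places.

t=0: k=[0 0 0 0 0 0 32]
t=1: x=[0.0000 0.0000 0.0000 0.0000 0.0000 2.3123 30.6320] k=[0 0 0 0 0 2 34]
t=2: x=[0.0000 0.0000 0.0000 0.0000 0.1423 4.2287 32.6474] k=[0 0 0 0 0 6 36]
t=3: x=[0.0000 0.0000 0.0000 0.0000 0.4270 7.9084 34.7979] k=[0 0 0 0 0 11 37]
t=4: x=[0.0000 0.0000 0.0000 0.0000 0.7827 12.3841 36.0813] k=[0 0 0 0 5 13 37]
t=5: x=[0.0000 0.0000 0.0000 0.3500 5.2908 14.4981 36.2216] k=[0 0 0 4 4 17 38]
t=6: x=[0.0000 0.0000 0.2753 3.7200 4.9865 18.0025 37.4326] k=[0 0 0 7 4 14 34]
t=7: x=[0.0000 0.0000 0.4819 6.3000 4.9865 15.0897 33.4923] k=[0 0 0 3 6 11 32]
t=8: x=[0.0000 0.0000 0.2065 3.0000 6.2339 12.4557 31.4086] k=[0 0 0 0 6 12 28]
t=9: x=[0.0000 0.0000 0.0000 0.4200 6.0920 13.0483 27.7205] k=[0 0 0 1 6 15 26]
t=10: x=[0.0000 0.0000 0.0688 1.2800 6.3758 15.5383 26.0475] k=[0 0 0 5 8 20 25]
t=11: x=[0.0000 0.0000 0.3442 4.8600 8.7571 19.9842 25.4585] k=[0 0 0 8 7 19 22]
t=12: x=[0.0000 0.0000 0.5507 7.3700 8.0278 18.8261 22.5475] k=[0 0 5 10 12 16 19]
t=13: x=[0.0000 0.3384 4.9221 9.7900 12.3090 16.3433 19.4822] k=[0 0 7 10 16 19 16]
t=14: x=[0.0000 0.4738 6.6178 10.2100 15.9967 19.0395 16.8361] k=[0 3 10 11 16 18 14]
t=15: x=[0.1995 3.1755 9.4404 11.2800 15.9967 18.0228 14.8507] k=[0 6 5 11 14 14 14]
t=16: x=[0.3991 5.3398 5.4050 10.7900 13.9768 14.3756 14.5622] k=[0 2 9 9 17 17 18]

0.0325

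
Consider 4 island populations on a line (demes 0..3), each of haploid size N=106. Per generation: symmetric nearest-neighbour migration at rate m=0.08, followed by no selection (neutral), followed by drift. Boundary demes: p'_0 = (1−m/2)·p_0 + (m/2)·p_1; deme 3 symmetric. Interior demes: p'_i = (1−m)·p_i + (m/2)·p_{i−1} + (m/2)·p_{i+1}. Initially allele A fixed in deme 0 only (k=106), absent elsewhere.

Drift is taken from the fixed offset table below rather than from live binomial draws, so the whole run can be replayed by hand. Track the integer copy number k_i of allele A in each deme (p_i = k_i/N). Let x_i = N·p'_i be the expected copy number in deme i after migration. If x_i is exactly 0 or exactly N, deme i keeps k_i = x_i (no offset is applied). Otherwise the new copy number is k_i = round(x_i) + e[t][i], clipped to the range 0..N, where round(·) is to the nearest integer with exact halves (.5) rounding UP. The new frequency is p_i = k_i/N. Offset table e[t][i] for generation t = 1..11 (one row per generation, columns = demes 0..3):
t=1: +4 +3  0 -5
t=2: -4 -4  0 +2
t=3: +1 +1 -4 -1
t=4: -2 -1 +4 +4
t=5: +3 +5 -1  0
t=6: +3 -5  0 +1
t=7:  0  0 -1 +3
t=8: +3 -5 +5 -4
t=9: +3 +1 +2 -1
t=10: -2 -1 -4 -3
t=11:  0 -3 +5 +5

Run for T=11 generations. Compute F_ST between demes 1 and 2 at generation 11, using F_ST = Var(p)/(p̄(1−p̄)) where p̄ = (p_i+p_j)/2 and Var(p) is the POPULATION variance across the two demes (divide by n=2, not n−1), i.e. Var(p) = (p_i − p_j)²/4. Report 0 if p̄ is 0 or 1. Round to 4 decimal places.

0.0111

t=0: k=[106 0 0 0]
t=1: x=[101.7600 4.2400 0.0000 0.0000] k=[106 7 0 0]
t=2: x=[102.0400 10.6800 0.2800 0.0000] k=[98 7 0 0]
t=3: x=[94.3600 10.3600 0.2800 0.0000] k=[95 11 0 0]
t=4: x=[91.6400 13.9200 0.4400 0.0000] k=[90 13 4 0]
t=5: x=[86.9200 15.7200 4.2000 0.1600] k=[90 21 3 0]
t=6: x=[87.2400 23.0400 3.6000 0.1200] k=[90 18 4 1]
t=7: x=[87.1200 20.3200 4.4400 1.1200] k=[87 20 3 4]
t=8: x=[84.3200 22.0000 3.7200 3.9600] k=[87 17 9 0]
t=9: x=[84.2000 19.4800 8.9600 0.3600] k=[87 20 11 0]
t=10: x=[84.3200 22.3200 10.9200 0.4400] k=[82 21 7 0]
t=11: x=[79.5600 22.8800 7.2800 0.2800] k=[80 20 12 5]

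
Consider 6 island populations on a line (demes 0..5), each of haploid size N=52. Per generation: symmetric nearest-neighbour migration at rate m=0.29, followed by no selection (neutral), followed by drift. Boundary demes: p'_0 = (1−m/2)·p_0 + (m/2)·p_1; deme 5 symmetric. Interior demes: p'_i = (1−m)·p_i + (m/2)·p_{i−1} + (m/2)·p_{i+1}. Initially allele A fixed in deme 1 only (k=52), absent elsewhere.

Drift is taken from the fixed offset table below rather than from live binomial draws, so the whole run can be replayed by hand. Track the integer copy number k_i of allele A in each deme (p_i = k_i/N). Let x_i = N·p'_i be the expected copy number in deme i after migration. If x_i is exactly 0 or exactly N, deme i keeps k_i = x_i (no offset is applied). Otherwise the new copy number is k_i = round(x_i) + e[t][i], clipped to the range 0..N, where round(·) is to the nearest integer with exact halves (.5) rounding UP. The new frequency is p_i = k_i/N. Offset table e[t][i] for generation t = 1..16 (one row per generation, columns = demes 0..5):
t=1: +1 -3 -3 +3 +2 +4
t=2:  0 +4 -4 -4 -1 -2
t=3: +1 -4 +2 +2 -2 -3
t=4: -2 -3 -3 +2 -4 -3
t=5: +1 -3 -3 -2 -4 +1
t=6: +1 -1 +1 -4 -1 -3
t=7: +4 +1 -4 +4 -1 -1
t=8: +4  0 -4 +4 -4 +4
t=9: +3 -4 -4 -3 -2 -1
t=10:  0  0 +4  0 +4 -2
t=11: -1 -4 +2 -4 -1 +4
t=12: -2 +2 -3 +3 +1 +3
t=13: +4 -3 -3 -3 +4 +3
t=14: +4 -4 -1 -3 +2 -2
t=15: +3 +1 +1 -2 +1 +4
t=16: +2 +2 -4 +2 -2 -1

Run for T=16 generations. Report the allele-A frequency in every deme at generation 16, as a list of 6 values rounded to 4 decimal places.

[0.3846, 0.1731, 0.0000, 0.0769, 0.1154, 0.2115]

t=0: k=[0 52 0 0 0 0]
t=1: x=[7.5400 36.9200 7.5400 0.0000 0.0000 0.0000] k=[9 34 5 0 0 0]
t=2: x=[12.6250 26.1700 8.4800 0.7250 0.0000 0.0000] k=[13 30 4 0 0 0]
t=3: x=[15.4650 23.7650 7.1900 0.5800 0.0000 0.0000] k=[16 20 9 3 0 0]
t=4: x=[16.5800 17.8250 9.7250 3.4350 0.4350 0.0000] k=[15 15 7 5 0 0]
t=5: x=[15.0000 13.8400 7.8700 4.5650 0.7250 0.0000] k=[16 11 5 3 0 0]
t=6: x=[15.2750 10.8550 5.5800 2.8550 0.4350 0.0000] k=[16 10 7 0 0 0]
t=7: x=[15.1300 10.4350 6.4200 1.0150 0.0000 0.0000] k=[19 11 2 5 0 0]
t=8: x=[17.8400 10.8550 3.7400 3.8400 0.7250 0.0000] k=[22 11 0 8 0 0]
t=9: x=[20.4050 11.0000 2.7550 5.6800 1.1600 0.0000] k=[23 7 0 3 0 0]
t=10: x=[20.6800 8.3050 1.4500 2.1300 0.4350 0.0000] k=[21 8 5 2 4 0]
t=11: x=[19.1150 9.4500 5.0000 2.7250 3.1300 0.5800] k=[18 5 7 0 2 5]
t=12: x=[16.1150 7.1750 5.6950 1.3050 2.1450 4.5650] k=[14 9 3 4 3 8]
t=13: x=[13.2750 8.8550 4.0150 3.7100 3.8700 7.2750] k=[17 6 1 1 8 10]
t=14: x=[15.4050 6.8700 1.7250 2.0150 7.2750 9.7100] k=[19 3 1 0 9 8]
t=15: x=[16.6800 5.0300 1.1450 1.4500 7.5500 8.1450] k=[20 6 2 0 9 12]
t=16: x=[17.9700 7.4500 2.2900 1.5950 8.1300 11.5650] k=[20 9 0 4 6 11]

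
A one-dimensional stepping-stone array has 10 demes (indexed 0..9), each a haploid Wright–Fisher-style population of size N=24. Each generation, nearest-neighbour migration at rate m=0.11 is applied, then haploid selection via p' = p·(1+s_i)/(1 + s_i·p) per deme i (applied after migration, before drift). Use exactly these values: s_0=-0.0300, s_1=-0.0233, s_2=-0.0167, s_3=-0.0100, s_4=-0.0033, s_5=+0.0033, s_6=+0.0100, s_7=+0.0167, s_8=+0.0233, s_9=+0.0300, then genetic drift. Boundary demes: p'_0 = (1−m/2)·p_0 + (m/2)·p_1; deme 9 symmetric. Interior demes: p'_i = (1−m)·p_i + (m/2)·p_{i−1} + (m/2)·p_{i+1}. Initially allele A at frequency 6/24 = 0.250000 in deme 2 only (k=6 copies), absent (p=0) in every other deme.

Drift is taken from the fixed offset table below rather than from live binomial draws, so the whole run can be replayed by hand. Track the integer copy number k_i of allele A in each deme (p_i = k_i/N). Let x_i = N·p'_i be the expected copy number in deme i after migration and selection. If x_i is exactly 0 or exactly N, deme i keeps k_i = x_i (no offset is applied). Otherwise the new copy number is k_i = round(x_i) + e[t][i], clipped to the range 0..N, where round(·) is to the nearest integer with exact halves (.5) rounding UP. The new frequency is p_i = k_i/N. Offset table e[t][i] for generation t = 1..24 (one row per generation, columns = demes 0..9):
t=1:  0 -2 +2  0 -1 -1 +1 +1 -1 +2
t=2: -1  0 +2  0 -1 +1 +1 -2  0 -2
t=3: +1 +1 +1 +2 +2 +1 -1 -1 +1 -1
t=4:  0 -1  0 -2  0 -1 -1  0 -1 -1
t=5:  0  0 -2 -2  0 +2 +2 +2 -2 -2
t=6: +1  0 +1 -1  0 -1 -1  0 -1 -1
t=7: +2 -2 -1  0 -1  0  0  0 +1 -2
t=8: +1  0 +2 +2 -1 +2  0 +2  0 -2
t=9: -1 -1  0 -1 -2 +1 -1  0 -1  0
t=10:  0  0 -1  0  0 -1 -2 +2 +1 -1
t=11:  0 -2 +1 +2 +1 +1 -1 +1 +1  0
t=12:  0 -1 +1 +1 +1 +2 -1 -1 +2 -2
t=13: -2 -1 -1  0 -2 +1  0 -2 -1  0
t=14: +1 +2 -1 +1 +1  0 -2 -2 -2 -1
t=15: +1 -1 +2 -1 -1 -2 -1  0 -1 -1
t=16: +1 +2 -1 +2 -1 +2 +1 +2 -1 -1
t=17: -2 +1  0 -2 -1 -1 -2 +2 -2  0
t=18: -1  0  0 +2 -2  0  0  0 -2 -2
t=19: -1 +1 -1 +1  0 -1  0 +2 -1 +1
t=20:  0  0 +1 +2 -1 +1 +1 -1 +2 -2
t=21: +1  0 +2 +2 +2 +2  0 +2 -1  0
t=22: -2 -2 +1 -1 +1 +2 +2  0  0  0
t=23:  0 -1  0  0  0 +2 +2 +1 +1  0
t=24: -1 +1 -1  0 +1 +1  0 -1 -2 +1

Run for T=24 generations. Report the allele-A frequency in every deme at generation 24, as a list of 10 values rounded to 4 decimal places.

[0.0000, 0.1250, 0.2500, 0.2917, 0.2083, 0.3750, 0.2083, 0.2083, 0.0000, 0.0417]

t=0: k=[0 0 6 0 0 0 0 0 0 0]
t=1: x=[0.0000 0.3224 5.2704 0.3267 0.0000 0.0000 0.0000 0.0000 0.0000 0.0000] k=[0 0 7 0 0 0 0 0 0 0]
t=2: x=[0.0000 0.3762 6.1526 0.3812 0.0000 0.0000 0.0000 0.0000 0.0000 0.0000] k=[0 0 8 0 0 0 0 0 0 0]
t=3: x=[0.0000 0.4299 7.0360 0.4357 0.0000 0.0000 0.0000 0.0000 0.0000 0.0000] k=[0 1 8 2 0 0 0 0 0 0]
t=4: x=[0.0534 1.3007 7.1998 2.1998 0.1096 0.0000 0.0000 0.0000 0.0000 0.0000] k=[0 0 7 0 0 0 0 0 0 0]
t=5: x=[0.0000 0.3762 6.1526 0.3812 0.0000 0.0000 0.0000 0.0000 0.0000 0.0000] k=[0 0 4 0 0 0 0 0 0 0]
t=6: x=[0.0000 0.2149 3.5092 0.2178 0.0000 0.0000 0.0000 0.0000 0.0000 0.0000] k=[0 0 5 0 0 0 0 0 0 0]
t=7: x=[0.0000 0.2687 4.3893 0.2723 0.0000 0.0000 0.0000 0.0000 0.0000 0.0000] k=[0 0 3 0 0 0 0 0 0 0]
t=8: x=[0.0000 0.1612 2.6303 0.1634 0.0000 0.0000 0.0000 0.0000 0.0000 0.0000] k=[0 0 5 2 0 0 0 0 0 0]
t=9: x=[0.0000 0.2687 4.4981 2.0362 0.1096 0.0000 0.0000 0.0000 0.0000 0.0000] k=[0 0 4 1 0 0 0 0 0 0]
t=10: x=[0.0000 0.2149 3.5636 1.0994 0.0548 0.0000 0.0000 0.0000 0.0000 0.0000] k=[0 0 3 1 0 0 0 0 0 0]
t=11: x=[0.0000 0.1612 2.6846 1.0449 0.0548 0.0000 0.0000 0.0000 0.0000 0.0000] k=[0 0 4 3 1 0 0 0 0 0]
t=12: x=[0.0000 0.2149 3.6723 2.9191 1.0517 0.0552 0.0000 0.0000 0.0000 0.0000] k=[0 0 5 4 2 2 0 0 0 0]
t=13: x=[0.0000 0.2687 4.6070 3.9120 2.1036 1.8957 0.1111 0.0000 0.0000 0.0000] k=[0 0 4 4 0 3 0 0 0 0]
t=14: x=[0.0000 0.2149 3.7267 3.7481 0.3837 2.6778 0.1666 0.0000 0.0000 0.0000] k=[0 2 3 5 1 3 0 0 0 0]
t=15: x=[0.1067 1.9033 3.0104 4.6323 1.3259 2.7330 0.1666 0.0000 0.0000 0.0000] k=[1 1 5 4 0 1 0 0 0 0]
t=16: x=[0.9712 1.1930 4.6614 3.8027 0.2741 0.8928 0.0555 0.0000 0.0000 0.0000] k=[2 3 4 6 0 3 1 0 0 0]
t=17: x=[1.9985 2.9387 3.9986 5.5172 0.4934 2.7330 1.0651 0.0559 0.0000 0.0000] k=[0 4 4 4 0 2 0 2 0 0]
t=18: x=[0.2135 3.7055 3.9442 3.7481 0.3289 1.7854 0.2222 1.8075 0.1126 0.0000] k=[0 4 4 6 0 2 0 2 0 0]
t=19: x=[0.2135 3.7055 4.0530 5.5172 0.4386 1.7854 0.2222 1.8075 0.1126 0.0000] k=[0 5 3 7 0 1 0 4 0 0]
t=20: x=[0.2668 4.5278 3.2820 6.3480 0.4386 0.8928 0.2777 3.6105 0.2251 0.0000] k=[0 5 4 8 0 2 1 3 2 0]
t=21: x=[0.2668 4.5820 4.2161 7.2889 0.5482 1.8406 1.1761 2.8767 1.9866 0.1133] k=[1 5 6 9 3 4 1 5 1 0]
t=22: x=[1.1852 4.7446 6.0336 8.4499 3.3754 3.7905 1.3980 4.6215 1.1908 0.0566] k=[0 3 7 7 4 6 3 5 1 0]
t=23: x=[0.1601 2.9927 6.6984 6.7860 4.2634 5.7394 3.3032 4.7326 1.1908 0.0566] k=[0 2 7 7 4 8 5 6 2 0]
t=24: x=[0.1067 2.1190 6.6438 6.7860 4.3732 7.6321 5.2608 5.7975 2.1547 0.1133] k=[0 3 6 7 5 9 5 5 0 1]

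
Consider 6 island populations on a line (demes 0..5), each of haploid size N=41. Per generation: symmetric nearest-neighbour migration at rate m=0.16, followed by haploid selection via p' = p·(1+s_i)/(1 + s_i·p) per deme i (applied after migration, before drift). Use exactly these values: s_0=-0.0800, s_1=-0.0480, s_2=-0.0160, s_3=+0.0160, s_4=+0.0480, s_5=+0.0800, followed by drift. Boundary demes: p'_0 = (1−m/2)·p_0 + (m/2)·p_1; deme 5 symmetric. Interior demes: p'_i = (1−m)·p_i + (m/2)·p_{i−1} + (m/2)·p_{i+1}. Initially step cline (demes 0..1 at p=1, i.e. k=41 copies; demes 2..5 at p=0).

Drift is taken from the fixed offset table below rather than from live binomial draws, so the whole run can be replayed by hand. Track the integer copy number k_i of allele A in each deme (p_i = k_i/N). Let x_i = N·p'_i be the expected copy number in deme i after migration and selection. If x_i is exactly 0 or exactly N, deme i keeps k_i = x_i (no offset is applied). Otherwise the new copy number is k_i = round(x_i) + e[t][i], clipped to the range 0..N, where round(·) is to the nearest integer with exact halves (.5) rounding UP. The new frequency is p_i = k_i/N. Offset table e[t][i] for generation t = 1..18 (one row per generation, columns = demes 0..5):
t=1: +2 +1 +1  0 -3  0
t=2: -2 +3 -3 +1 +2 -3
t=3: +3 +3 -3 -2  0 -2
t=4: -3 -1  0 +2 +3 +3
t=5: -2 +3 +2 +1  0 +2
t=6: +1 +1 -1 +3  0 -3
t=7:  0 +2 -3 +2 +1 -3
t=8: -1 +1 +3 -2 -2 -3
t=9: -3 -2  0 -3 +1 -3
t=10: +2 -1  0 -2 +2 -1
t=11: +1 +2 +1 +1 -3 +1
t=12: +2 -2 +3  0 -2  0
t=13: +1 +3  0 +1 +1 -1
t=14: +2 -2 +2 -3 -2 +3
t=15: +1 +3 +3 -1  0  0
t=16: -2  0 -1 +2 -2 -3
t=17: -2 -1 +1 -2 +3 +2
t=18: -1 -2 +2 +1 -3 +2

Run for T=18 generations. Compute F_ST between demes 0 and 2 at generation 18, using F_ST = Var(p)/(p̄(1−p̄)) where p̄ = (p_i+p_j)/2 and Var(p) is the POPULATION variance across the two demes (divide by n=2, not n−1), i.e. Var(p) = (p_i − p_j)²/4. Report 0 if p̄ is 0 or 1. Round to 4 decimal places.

0.0155

t=0: k=[41 41 0 0 0 0]
t=1: x=[41.0000 37.5685 3.2317 0.0000 0.0000 0.0000] k=[41 39 4 0 0 0]
t=2: x=[40.8261 36.1537 6.3925 0.3251 0.0000 0.0000] k=[39 39 3 1 0 0]
t=3: x=[38.8353 35.9045 5.6411 1.0968 0.0838 0.0000] k=[41 39 3 0 0 0]
t=4: x=[40.8261 36.0706 5.5620 0.2438 0.0000 0.0000] k=[38 35 6 2 0 0]
t=5: x=[37.5023 32.5961 7.8967 2.1927 0.1676 0.0000] k=[36 36 10 3 0 0]
t=6: x=[35.6222 33.6272 11.3869 3.3688 0.2514 0.0000] k=[37 35 10 6 0 0]
t=7: x=[36.5178 32.8433 11.5457 5.9199 0.5028 0.0000] k=[37 35 9 8 2 0]
t=8: x=[36.5178 32.7609 10.8707 7.6988 2.4248 0.1727] k=[36 34 14 6 0 0]
t=9: x=[35.4520 32.2255 14.8071 6.2436 0.5028 0.0000] k=[32 30 15 3 2 0]
t=10: x=[31.2332 28.5375 15.0859 3.9361 2.0076 0.1727] k=[33 28 15 2 4 0]
t=11: x=[32.0294 26.9086 14.8469 3.2471 3.6738 0.3454] k=[33 29 16 4 1 1]
t=12: x=[32.1133 27.8444 15.9226 4.7867 1.2976 1.0779] k=[34 26 19 5 0 1]
t=13: x=[32.8281 25.6101 18.2765 5.7986 0.5028 0.9918] k=[34 29 18 7 2 0]
t=14: x=[33.0808 28.0889 17.8373 7.5776 2.3414 0.1727] k=[35 26 20 5 0 3]
t=15: x=[33.7983 25.7722 19.1153 5.8795 0.6702 2.9648] k=[35 29 22 5 1 3]
t=16: x=[34.0520 28.4967 21.0348 6.1222 1.5484 3.0503] k=[32 28 20 8 0 0]
t=17: x=[31.0659 27.2339 19.5150 8.4258 0.6702 0.0000] k=[29 26 21 6 4 0]
t=18: x=[28.0323 25.3671 20.0347 7.1330 4.0063 0.3454] k=[27 23 22 8 1 2]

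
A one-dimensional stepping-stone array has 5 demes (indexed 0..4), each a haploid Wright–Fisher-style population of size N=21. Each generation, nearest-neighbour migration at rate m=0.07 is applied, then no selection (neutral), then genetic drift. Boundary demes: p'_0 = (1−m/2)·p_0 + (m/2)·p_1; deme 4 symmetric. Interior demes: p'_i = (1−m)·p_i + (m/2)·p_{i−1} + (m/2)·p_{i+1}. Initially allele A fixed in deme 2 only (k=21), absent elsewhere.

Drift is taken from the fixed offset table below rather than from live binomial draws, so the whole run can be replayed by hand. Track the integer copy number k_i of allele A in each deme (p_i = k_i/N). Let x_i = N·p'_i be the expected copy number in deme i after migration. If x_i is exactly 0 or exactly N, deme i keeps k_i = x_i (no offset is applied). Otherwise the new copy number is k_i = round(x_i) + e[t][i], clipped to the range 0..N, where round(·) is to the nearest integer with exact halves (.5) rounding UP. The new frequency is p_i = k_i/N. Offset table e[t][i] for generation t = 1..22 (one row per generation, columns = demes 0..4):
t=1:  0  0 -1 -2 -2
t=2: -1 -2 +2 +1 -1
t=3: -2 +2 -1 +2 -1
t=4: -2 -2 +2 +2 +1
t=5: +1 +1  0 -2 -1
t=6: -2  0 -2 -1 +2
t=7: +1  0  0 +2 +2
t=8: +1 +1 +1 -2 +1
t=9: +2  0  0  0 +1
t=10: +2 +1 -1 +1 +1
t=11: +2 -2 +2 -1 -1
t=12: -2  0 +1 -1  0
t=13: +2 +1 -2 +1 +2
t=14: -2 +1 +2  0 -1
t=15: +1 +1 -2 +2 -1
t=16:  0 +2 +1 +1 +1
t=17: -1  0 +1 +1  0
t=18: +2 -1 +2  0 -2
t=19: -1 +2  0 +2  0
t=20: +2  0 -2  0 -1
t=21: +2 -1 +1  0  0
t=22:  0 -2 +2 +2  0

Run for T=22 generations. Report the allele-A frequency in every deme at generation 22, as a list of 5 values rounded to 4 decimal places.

[0.5238, 0.3333, 0.7143, 0.5714, 0.1905]

t=0: k=[0 0 21 0 0]
t=1: x=[0.0000 0.7350 19.5300 0.7350 0.0000] k=[0 1 19 0 0]
t=2: x=[0.0350 1.5950 17.7050 0.6650 0.0000] k=[0 0 20 2 0]
t=3: x=[0.0000 0.7000 18.6700 2.5600 0.0700] k=[0 3 18 5 0]
t=4: x=[0.1050 3.4200 17.0200 5.2800 0.1750] k=[0 1 19 7 1]
t=5: x=[0.0350 1.5950 17.9500 7.2100 1.2100] k=[1 3 18 5 0]
t=6: x=[1.0700 3.4550 17.0200 5.2800 0.1750] k=[0 3 15 4 2]
t=7: x=[0.1050 3.3150 14.1950 4.3150 2.0700] k=[1 3 14 6 4]
t=8: x=[1.0700 3.3150 13.3350 6.2100 4.0700] k=[2 4 14 4 5]
t=9: x=[2.0700 4.2800 13.3000 4.3850 4.9650] k=[4 4 13 4 6]
t=10: x=[4.0000 4.3150 12.3700 4.3850 5.9300] k=[6 5 11 5 7]
t=11: x=[5.9650 5.2450 10.5800 5.2800 6.9300] k=[8 3 13 4 6]
t=12: x=[7.8250 3.5250 12.3350 4.3850 5.9300] k=[6 4 13 3 6]
t=13: x=[5.9300 4.3850 12.3350 3.4550 5.8950] k=[8 5 10 4 8]
t=14: x=[7.8950 5.2800 9.6150 4.3500 7.8600] k=[6 6 12 4 7]
t=15: x=[6.0000 6.2100 11.5100 4.3850 6.8950] k=[7 7 10 6 6]
t=16: x=[7.0000 7.1050 9.7550 6.1400 6.0000] k=[7 9 11 7 7]
t=17: x=[7.0700 9.0000 10.7900 7.1400 7.0000] k=[6 9 12 8 7]
t=18: x=[6.1050 9.0000 11.7550 8.1050 7.0350] k=[8 8 14 8 5]
t=19: x=[8.0000 8.2100 13.5800 8.1050 5.1050] k=[7 10 14 10 5]
t=20: x=[7.1050 10.0350 13.7200 9.9650 5.1750] k=[9 10 12 10 4]
t=21: x=[9.0350 10.0350 11.8600 9.8600 4.2100] k=[11 9 13 10 4]
t=22: x=[10.9300 9.2100 12.7550 9.8950 4.2100] k=[11 7 15 12 4]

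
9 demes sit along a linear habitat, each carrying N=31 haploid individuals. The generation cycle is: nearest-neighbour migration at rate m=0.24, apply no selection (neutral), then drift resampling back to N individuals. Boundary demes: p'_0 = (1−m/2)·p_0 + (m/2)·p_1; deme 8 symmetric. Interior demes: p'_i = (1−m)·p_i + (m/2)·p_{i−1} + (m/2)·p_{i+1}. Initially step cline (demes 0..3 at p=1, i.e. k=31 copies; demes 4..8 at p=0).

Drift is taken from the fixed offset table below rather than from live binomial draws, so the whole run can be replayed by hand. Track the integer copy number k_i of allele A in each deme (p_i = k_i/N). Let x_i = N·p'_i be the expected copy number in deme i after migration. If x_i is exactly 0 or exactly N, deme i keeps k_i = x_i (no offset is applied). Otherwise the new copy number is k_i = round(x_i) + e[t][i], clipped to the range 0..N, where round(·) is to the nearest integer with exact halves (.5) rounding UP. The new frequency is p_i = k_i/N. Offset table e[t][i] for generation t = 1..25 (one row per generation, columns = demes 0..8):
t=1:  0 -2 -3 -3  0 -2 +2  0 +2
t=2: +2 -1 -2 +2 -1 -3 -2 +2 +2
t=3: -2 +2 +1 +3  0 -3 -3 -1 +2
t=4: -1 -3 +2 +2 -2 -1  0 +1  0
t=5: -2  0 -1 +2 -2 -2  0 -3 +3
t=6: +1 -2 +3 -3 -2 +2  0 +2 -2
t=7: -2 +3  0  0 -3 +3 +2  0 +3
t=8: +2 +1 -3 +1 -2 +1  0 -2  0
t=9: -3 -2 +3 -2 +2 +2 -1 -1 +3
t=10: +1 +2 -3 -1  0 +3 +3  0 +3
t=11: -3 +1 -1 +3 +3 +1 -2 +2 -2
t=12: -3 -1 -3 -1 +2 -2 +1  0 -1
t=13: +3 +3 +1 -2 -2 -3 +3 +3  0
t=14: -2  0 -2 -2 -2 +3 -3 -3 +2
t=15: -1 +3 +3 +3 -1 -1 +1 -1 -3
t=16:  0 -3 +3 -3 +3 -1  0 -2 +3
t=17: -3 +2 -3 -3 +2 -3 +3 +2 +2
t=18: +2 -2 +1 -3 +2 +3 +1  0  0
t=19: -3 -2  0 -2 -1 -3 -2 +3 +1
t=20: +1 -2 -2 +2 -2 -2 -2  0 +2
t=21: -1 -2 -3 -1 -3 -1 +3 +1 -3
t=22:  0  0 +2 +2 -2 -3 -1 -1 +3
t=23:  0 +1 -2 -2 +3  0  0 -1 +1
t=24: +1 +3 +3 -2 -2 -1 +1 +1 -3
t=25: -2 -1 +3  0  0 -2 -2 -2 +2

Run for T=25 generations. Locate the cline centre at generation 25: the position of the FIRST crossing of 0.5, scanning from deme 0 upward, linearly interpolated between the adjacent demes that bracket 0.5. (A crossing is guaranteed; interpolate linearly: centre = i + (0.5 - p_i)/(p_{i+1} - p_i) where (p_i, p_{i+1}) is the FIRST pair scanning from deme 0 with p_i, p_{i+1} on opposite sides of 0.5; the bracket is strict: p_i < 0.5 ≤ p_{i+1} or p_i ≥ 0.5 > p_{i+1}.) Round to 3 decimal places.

t=0: k=[31 31 31 31 0 0 0 0 0]
t=1: x=[31.0000 31.0000 31.0000 27.2800 3.7200 0.0000 0.0000 0.0000 0.0000] k=[31 31 31 24 4 0 0 0 0]
t=2: x=[31.0000 31.0000 30.1600 22.4400 5.9200 0.4800 0.0000 0.0000 0.0000] k=[31 31 28 24 5 0 0 0 0]
t=3: x=[31.0000 30.6400 27.8800 22.2000 6.6800 0.6000 0.0000 0.0000 0.0000] k=[31 31 29 25 7 0 0 0 0]
t=4: x=[31.0000 30.7600 28.7600 23.3200 8.3200 0.8400 0.0000 0.0000 0.0000] k=[31 28 31 25 6 0 0 0 0]
t=5: x=[30.6400 28.7200 29.9200 23.4400 7.5600 0.7200 0.0000 0.0000 0.0000] k=[29 29 29 25 6 0 0 0 0]
t=6: x=[29.0000 29.0000 28.5200 23.2000 7.5600 0.7200 0.0000 0.0000 0.0000] k=[30 27 31 20 6 3 0 0 0]
t=7: x=[29.6400 27.8400 29.2000 19.6400 7.3200 3.0000 0.3600 0.0000 0.0000] k=[28 31 29 20 4 6 2 0 0]
t=8: x=[28.3600 30.4000 28.1600 19.1600 6.1600 5.2800 2.2400 0.2400 0.0000] k=[30 31 25 20 4 6 2 0 0]
t=9: x=[30.1200 30.1600 25.1200 18.6800 6.1600 5.2800 2.2400 0.2400 0.0000] k=[27 28 28 17 8 7 1 0 0]
t=10: x=[27.1200 27.8800 26.6800 17.2400 8.9600 6.4000 1.6000 0.1200 0.0000] k=[28 30 24 16 9 9 5 0 0]
t=11: x=[28.2400 29.0400 23.7600 16.1200 9.8400 8.5200 4.8800 0.6000 0.0000] k=[25 30 23 19 13 10 3 3 0]
t=12: x=[25.6000 28.5600 23.3600 18.7600 13.3600 9.5200 3.8400 2.6400 0.3600] k=[23 28 20 18 15 8 5 3 0]
t=13: x=[23.6000 26.4400 20.7200 17.8800 14.5200 8.4800 5.1200 2.8800 0.3600] k=[27 29 22 16 13 5 8 6 0]
t=14: x=[27.2400 27.9200 22.1200 16.3600 12.4000 6.3200 7.4000 5.5200 0.7200] k=[25 28 20 14 10 9 4 3 3]
t=15: x=[25.3600 26.6800 20.2400 14.2400 10.3600 8.5200 4.4800 3.1200 3.0000] k=[24 30 23 17 9 8 5 2 0]
t=16: x=[24.7200 28.4400 23.1200 16.7600 9.8400 7.7600 5.0000 2.1200 0.2400] k=[25 25 26 14 13 7 5 0 3]
t=17: x=[25.0000 25.1200 24.4400 15.3200 12.4000 7.4800 4.6400 0.9600 2.6400] k=[22 27 21 12 14 4 8 3 5]
t=18: x=[22.6000 25.6800 20.6400 13.3200 12.5600 5.6800 6.9200 3.8400 4.7600] k=[25 24 22 10 15 9 8 4 5]
t=19: x=[24.8800 23.8800 20.8000 12.0400 13.6800 9.6000 7.6400 4.6000 4.8800] k=[22 22 21 10 13 7 6 8 6]
t=20: x=[22.0000 21.8800 19.8000 11.6800 11.9200 7.6000 6.3600 7.5200 6.2400] k=[23 20 18 14 10 6 4 8 8]
t=21: x=[22.6400 20.1200 17.7600 14.0000 10.0000 6.2400 4.7200 7.5200 8.0000] k=[22 18 15 13 7 5 8 9 5]
t=22: x=[21.5200 18.1200 15.1200 12.5200 7.4800 5.6000 7.7600 8.4000 5.4800] k=[22 18 17 15 5 3 7 7 8]
t=23: x=[21.5200 18.3600 16.8800 14.0400 5.9600 3.7200 6.5200 7.1200 7.8800] k=[22 19 15 12 9 4 7 6 9]
t=24: x=[21.6400 18.8800 15.1200 12.0000 8.7600 4.9600 6.5200 6.4800 8.6400] k=[23 22 18 10 7 4 8 7 6]
t=25: x=[22.8800 21.6400 17.5200 10.6000 7.0000 4.8400 7.4000 7.0000 6.1200] k=[21 21 21 11 7 3 5 5 8]

2.550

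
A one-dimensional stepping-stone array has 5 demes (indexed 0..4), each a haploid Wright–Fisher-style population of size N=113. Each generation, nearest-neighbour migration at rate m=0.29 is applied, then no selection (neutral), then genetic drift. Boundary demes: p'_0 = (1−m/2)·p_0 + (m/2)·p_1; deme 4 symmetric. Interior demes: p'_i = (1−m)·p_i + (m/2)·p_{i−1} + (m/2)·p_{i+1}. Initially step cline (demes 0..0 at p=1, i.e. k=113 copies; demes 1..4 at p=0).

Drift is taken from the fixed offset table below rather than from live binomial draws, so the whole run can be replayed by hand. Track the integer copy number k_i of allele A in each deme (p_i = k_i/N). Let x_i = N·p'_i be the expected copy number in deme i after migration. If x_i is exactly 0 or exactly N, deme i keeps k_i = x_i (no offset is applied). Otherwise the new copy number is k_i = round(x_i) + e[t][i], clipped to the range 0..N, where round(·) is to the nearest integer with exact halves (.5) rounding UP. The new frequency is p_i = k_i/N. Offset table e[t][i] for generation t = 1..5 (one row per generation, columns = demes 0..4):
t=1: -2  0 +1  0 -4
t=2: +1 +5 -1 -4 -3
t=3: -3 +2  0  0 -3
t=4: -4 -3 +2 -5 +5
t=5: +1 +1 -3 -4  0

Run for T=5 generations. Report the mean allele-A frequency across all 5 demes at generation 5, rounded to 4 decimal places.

0.1894

t=0: k=[113 0 0 0 0]
t=1: x=[96.6150 16.3850 0.0000 0.0000 0.0000] k=[95 16 0 0 0]
t=2: x=[83.5450 25.1350 2.3200 0.0000 0.0000] k=[85 30 1 0 0]
t=3: x=[77.0250 33.7700 5.0600 0.1450 0.0000] k=[74 36 5 0 0]
t=4: x=[68.4900 37.0150 8.7700 0.7250 0.0000] k=[64 34 11 0 0]
t=5: x=[59.6500 35.0150 12.7400 1.5950 0.0000] k=[61 36 10 0 0]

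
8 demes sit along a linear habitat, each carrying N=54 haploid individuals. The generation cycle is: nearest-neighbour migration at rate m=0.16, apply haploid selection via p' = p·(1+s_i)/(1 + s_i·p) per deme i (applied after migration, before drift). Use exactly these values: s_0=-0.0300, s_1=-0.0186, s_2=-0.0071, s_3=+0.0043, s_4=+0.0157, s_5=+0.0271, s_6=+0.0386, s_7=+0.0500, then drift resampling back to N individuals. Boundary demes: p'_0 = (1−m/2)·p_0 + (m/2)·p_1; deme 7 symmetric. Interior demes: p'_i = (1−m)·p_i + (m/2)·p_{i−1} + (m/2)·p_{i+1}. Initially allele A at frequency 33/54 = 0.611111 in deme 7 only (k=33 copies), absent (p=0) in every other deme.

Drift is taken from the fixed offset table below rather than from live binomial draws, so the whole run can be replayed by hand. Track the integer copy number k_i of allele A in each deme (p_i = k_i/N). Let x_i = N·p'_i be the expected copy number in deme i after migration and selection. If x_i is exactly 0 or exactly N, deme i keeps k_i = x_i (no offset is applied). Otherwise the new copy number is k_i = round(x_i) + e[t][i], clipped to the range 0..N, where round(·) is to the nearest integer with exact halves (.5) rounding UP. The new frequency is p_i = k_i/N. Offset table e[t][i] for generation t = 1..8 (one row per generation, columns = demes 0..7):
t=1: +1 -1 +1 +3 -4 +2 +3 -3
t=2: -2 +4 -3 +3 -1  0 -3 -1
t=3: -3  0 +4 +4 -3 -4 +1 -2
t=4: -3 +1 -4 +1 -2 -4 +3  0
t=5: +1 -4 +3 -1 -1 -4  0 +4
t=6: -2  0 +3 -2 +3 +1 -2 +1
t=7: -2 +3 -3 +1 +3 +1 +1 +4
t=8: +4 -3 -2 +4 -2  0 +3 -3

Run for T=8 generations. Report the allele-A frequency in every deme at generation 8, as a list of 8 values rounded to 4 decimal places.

t=0: k=[0 0 0 0 0 0 0 33]
t=1: x=[0.0000 0.0000 0.0000 0.0000 0.0000 0.0000 2.7367 31.0064] k=[0 0 0 0 0 0 6 28]
t=2: x=[0.0000 0.0000 0.0000 0.0000 0.0000 0.4929 7.5219 26.8985] k=[0 0 0 0 0 0 5 26]
t=3: x=[0.0000 0.0000 0.0000 0.0000 0.0000 0.4108 6.4933 24.9736] k=[0 0 0 0 0 0 7 23]
t=4: x=[0.0000 0.0000 0.0000 0.0000 0.0000 0.5750 7.9740 22.3564] k=[0 0 0 0 0 0 11 22]
t=5: x=[0.0000 0.0000 0.0000 0.0000 0.0000 0.9034 11.3355 21.7507] k=[0 0 0 0 0 0 11 26]
t=6: x=[0.0000 0.0000 0.0000 0.0000 0.0000 0.9034 11.6626 25.4555] k=[0 0 0 0 0 2 10 26]
t=7: x=[0.0000 0.0000 0.0000 0.0000 0.1625 2.5440 10.9673 25.3752] k=[0 0 0 0 3 4 12 29]
t=8: x=[0.0000 0.0000 0.0000 0.2410 2.8822 4.6729 13.0920 28.2978] k=[0 0 0 4 1 5 16 25]

[0.0000, 0.0000, 0.0000, 0.0741, 0.0185, 0.0926, 0.2963, 0.4630]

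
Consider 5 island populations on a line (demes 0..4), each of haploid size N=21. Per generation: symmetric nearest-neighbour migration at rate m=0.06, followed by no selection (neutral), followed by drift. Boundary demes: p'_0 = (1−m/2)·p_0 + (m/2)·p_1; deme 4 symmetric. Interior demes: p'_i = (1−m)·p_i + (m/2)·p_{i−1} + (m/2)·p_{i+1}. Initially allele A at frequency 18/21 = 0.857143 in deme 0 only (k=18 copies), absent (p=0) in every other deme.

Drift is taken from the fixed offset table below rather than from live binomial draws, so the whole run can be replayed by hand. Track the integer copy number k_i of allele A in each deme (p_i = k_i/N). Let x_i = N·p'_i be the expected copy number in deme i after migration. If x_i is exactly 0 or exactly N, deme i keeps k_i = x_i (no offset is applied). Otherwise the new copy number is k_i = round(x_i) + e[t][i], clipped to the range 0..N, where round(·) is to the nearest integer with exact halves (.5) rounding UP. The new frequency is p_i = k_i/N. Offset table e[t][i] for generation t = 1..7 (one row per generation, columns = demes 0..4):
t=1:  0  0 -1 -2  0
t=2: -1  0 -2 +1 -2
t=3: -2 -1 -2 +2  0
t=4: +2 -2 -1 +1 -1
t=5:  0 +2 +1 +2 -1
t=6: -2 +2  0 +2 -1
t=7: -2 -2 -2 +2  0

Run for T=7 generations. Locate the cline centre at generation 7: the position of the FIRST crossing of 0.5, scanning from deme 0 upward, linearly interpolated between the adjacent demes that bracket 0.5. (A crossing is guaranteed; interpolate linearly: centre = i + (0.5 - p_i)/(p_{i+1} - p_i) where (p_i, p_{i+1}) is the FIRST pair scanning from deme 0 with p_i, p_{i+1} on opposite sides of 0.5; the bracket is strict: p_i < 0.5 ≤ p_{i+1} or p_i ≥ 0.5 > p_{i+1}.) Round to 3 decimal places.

0.150

t=0: k=[18 0 0 0 0]
t=1: x=[17.4600 0.5400 0.0000 0.0000 0.0000] k=[17 1 0 0 0]
t=2: x=[16.5200 1.4500 0.0300 0.0000 0.0000] k=[16 1 0 0 0]
t=3: x=[15.5500 1.4200 0.0300 0.0000 0.0000] k=[14 0 0 0 0]
t=4: x=[13.5800 0.4200 0.0000 0.0000 0.0000] k=[16 0 0 0 0]
t=5: x=[15.5200 0.4800 0.0000 0.0000 0.0000] k=[16 2 0 0 0]
t=6: x=[15.5800 2.3600 0.0600 0.0000 0.0000] k=[14 4 0 0 0]
t=7: x=[13.7000 4.1800 0.1200 0.0000 0.0000] k=[12 2 0 0 0]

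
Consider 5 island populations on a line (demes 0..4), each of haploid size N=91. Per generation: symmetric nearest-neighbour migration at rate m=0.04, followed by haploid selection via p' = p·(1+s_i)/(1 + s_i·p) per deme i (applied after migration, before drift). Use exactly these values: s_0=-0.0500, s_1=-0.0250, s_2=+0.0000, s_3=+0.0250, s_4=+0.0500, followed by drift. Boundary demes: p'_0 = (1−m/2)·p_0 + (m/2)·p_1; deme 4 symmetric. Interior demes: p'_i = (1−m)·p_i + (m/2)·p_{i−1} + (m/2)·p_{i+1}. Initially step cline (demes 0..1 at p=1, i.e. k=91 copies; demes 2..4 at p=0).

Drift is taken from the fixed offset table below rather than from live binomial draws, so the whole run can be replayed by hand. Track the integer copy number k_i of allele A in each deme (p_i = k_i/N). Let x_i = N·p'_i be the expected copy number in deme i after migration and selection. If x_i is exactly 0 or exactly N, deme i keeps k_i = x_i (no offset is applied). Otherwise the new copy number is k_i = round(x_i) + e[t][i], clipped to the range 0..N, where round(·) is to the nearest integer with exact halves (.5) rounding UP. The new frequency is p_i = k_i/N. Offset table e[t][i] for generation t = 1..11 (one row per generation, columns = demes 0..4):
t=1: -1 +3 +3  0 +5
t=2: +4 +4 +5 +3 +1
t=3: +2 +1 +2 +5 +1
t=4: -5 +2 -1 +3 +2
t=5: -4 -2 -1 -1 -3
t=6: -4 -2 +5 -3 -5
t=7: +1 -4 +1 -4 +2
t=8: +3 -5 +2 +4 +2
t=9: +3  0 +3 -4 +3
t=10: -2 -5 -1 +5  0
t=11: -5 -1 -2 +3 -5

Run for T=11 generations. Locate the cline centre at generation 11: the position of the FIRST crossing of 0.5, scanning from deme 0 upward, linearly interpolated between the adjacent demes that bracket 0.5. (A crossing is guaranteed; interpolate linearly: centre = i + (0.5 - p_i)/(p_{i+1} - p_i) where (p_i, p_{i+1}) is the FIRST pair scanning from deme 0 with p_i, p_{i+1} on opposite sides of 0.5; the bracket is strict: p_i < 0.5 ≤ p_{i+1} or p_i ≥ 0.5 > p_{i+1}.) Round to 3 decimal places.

1.456

t=0: k=[91 91 0 0 0]
t=1: x=[91.0000 89.1343 1.8200 0.0000 0.0000] k=[91 91 5 0 0]
t=2: x=[91.0000 89.2368 6.6200 0.1025 0.0000] k=[91 91 12 3 0]
t=3: x=[91.0000 89.3802 13.4000 3.1953 0.0630] k=[91 90 15 8 1]
t=4: x=[90.9789 88.4582 16.3600 8.1820 1.1963] k=[86 90 15 11 3]
t=5: x=[85.8357 88.3558 16.4200 11.1595 3.3122] k=[82 86 15 10 0]
t=6: x=[81.6587 84.3455 16.3200 10.1200 0.2100] k=[78 82 21 7 0]
t=7: x=[77.5009 80.4665 21.9400 7.3042 0.1470] k=[79 76 23 3 2]
t=8: x=[78.3932 74.6634 23.6600 3.4613 2.1186] k=[81 70 26 7 4]
t=9: x=[80.3053 68.9194 26.5000 7.4879 4.2535] k=[83 69 30 3 7]
t=10: x=[82.3258 68.0685 30.2400 3.7068 7.2385] k=[80 63 29 9 7]
t=11: x=[79.1409 62.1636 29.2800 9.5694 7.3635] k=[74 61 27 13 2]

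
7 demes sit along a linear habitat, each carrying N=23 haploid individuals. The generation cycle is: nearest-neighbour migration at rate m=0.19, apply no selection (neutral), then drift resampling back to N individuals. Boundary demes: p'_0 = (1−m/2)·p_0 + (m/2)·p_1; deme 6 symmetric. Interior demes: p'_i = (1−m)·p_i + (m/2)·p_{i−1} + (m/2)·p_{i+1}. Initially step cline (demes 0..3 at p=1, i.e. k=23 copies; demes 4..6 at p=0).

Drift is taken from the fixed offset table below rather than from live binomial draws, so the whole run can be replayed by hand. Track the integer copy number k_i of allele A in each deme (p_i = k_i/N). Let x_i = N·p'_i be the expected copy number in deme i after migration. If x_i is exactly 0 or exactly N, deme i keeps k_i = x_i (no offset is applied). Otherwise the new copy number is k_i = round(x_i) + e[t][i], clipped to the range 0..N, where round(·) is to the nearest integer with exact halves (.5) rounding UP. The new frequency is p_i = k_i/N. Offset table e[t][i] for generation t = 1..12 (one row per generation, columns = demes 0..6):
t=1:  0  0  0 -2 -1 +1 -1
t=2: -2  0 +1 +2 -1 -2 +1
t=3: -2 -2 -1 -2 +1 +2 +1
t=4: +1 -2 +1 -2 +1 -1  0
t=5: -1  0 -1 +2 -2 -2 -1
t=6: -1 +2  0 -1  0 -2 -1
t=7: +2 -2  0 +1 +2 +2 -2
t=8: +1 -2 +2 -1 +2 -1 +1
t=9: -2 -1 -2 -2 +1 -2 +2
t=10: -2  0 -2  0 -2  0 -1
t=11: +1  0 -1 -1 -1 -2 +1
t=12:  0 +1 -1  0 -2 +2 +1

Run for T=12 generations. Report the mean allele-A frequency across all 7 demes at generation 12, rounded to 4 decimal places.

0.4907

t=0: k=[23 23 23 23 0 0 0]
t=1: x=[23.0000 23.0000 23.0000 20.8150 2.1850 0.0000 0.0000] k=[23 23 23 19 1 0 0]
t=2: x=[23.0000 23.0000 22.6200 17.6700 2.6150 0.0950 0.0000] k=[23 23 23 20 2 0 0]
t=3: x=[23.0000 23.0000 22.7150 18.5750 3.5200 0.1900 0.0000] k=[23 23 22 17 5 2 0]
t=4: x=[23.0000 22.9050 21.6200 16.3350 5.8550 2.0950 0.1900] k=[23 21 23 14 7 1 0]
t=5: x=[22.8100 21.3800 21.9550 14.1900 7.0950 1.4750 0.0950] k=[22 21 21 16 5 0 0]
t=6: x=[21.9050 21.0950 20.5250 15.4300 5.5700 0.4750 0.0000] k=[21 23 21 14 6 0 0]
t=7: x=[21.1900 22.6200 20.5250 13.9050 6.1900 0.5700 0.0000] k=[23 21 21 15 8 3 0]
t=8: x=[22.8100 21.1900 20.4300 14.9050 8.1900 3.1900 0.2850] k=[23 19 22 14 10 2 1]
t=9: x=[22.6200 19.6650 20.9550 14.3800 9.6200 2.6650 1.0950] k=[21 19 19 12 11 1 3]
t=10: x=[20.8100 19.1900 18.3350 12.5700 10.1450 2.1400 2.8100] k=[19 19 16 13 8 2 2]
t=11: x=[19.0000 18.7150 16.0000 12.8100 7.9050 2.5700 2.0000] k=[20 19 15 12 7 1 3]
t=12: x=[19.9050 18.7150 15.0950 11.8100 6.9050 1.7600 2.8100] k=[20 20 14 12 5 4 4]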